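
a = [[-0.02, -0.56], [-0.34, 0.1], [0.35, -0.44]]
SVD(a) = [[0.64, 0.67], [-0.31, 0.67], [0.71, -0.31]] @ diag([0.7765080658183152, 0.3908135408594477]) @ [[0.44, -0.90], [-0.90, -0.44]]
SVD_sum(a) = [[0.22, -0.45], [-0.10, 0.21], [0.24, -0.49]] + [[-0.24, -0.11], [-0.24, -0.11], [0.11, 0.05]]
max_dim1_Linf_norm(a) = 0.56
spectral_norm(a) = 0.78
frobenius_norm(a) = 0.87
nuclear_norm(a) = 1.17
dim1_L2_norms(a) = [0.56, 0.35, 0.56]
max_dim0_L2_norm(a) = 0.72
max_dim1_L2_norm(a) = 0.56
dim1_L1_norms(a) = [0.58, 0.44, 0.79]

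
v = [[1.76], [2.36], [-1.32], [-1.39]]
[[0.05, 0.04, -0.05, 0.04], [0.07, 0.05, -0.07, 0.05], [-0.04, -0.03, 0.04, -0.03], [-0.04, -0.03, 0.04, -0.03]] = v @ [[0.03, 0.02, -0.03, 0.02]]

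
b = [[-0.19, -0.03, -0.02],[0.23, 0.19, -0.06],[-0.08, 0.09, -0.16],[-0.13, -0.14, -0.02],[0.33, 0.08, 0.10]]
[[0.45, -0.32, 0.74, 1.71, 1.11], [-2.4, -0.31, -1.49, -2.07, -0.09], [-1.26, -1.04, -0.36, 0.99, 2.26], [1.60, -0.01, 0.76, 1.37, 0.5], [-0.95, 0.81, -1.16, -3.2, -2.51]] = b @ [[-0.88, 1.54, -3.86, -8.49, -5.25], [-10.90, -2.03, -2.27, -1.49, 2.75], [2.17, 4.6, 2.92, -2.79, -9.97]]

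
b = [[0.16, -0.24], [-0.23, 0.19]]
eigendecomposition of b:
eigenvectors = [[-0.74,0.69], [-0.68,-0.72]]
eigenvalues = [-0.06, 0.41]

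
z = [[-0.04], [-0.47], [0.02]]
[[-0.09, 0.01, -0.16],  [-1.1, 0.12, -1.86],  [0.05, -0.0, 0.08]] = z @ [[2.34, -0.25, 3.95]]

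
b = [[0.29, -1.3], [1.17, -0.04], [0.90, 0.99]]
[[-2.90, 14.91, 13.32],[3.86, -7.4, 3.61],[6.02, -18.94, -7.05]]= b@[[3.4, -6.77, 2.76], [2.99, -12.98, -9.63]]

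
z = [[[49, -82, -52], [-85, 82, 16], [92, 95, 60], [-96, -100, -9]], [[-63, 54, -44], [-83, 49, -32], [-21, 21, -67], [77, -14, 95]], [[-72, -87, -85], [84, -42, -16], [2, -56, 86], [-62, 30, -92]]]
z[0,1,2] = 16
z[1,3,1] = -14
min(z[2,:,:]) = -92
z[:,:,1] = [[-82, 82, 95, -100], [54, 49, 21, -14], [-87, -42, -56, 30]]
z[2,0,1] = -87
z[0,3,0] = -96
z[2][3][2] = -92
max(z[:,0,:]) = 54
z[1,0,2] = -44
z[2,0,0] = -72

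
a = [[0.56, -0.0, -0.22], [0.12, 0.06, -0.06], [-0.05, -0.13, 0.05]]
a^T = [[0.56, 0.12, -0.05],  [-0.00, 0.06, -0.13],  [-0.22, -0.06, 0.05]]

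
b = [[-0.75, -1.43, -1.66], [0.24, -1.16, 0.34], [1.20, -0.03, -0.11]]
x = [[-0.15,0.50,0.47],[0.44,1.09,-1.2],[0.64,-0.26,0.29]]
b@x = [[-1.58, -1.5, 0.88], [-0.33, -1.23, 1.60], [-0.26, 0.60, 0.57]]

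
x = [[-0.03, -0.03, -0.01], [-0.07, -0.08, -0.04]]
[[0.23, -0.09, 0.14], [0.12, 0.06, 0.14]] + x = [[0.2,-0.12,0.13],[0.05,-0.02,0.1]]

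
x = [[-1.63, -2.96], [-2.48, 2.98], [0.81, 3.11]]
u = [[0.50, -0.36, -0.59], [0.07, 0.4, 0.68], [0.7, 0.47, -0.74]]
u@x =[[-0.40, -4.39],[-0.56, 3.1],[-2.91, -2.97]]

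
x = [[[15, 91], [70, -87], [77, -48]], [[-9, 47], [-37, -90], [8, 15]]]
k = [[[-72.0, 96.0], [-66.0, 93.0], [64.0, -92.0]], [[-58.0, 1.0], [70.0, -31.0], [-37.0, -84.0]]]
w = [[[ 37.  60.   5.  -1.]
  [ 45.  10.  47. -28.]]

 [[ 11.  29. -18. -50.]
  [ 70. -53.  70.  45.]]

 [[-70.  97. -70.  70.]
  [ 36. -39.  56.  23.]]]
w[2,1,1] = -39.0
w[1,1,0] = 70.0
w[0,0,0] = 37.0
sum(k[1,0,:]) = -57.0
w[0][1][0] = 45.0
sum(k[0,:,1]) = 97.0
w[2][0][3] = 70.0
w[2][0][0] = -70.0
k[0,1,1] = 93.0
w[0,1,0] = 45.0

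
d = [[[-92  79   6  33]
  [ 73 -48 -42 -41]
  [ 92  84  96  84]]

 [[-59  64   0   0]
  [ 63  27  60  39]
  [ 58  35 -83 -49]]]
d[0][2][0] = 92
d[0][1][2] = -42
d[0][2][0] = 92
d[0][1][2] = -42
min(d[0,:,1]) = -48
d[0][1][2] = -42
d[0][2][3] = 84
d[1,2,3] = -49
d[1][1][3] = 39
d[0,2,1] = 84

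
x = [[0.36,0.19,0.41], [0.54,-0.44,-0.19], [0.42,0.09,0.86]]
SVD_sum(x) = [[0.29, 0.08, 0.47], [0.03, 0.01, 0.05], [0.49, 0.13, 0.81]] + [[0.00, -0.0, -0.0], [0.51, -0.44, -0.24], [-0.03, 0.03, 0.02]] + [[0.07, 0.12, -0.06], [-0.0, -0.0, 0.00], [-0.04, -0.07, 0.04]]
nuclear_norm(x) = 2.00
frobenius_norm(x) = 1.33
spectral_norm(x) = 1.11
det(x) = -0.14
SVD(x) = [[-0.50, -0.00, -0.86],  [-0.05, -1.00, 0.03],  [-0.86, 0.06, 0.5]] @ diag([1.1088751239052892, 0.7210439582591588, 0.17231241929122185]) @ [[-0.52, -0.14, -0.85], [-0.71, 0.62, 0.34], [-0.48, -0.78, 0.41]]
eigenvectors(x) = [[0.20, -0.60, 0.49], [-0.98, -0.63, 0.07], [0.0, 0.49, 0.87]]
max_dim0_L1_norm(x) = 1.46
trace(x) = 0.78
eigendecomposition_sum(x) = [[-0.07,  0.1,  0.04],[0.36,  -0.48,  -0.17],[-0.0,  0.0,  0.00]] + [[0.13, 0.03, -0.08], [0.14, 0.03, -0.08], [-0.11, -0.02, 0.06]] + [[0.3, 0.06, 0.45], [0.04, 0.01, 0.06], [0.53, 0.11, 0.8]]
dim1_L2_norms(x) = [0.58, 0.72, 0.96]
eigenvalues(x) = [-0.55, 0.23, 1.11]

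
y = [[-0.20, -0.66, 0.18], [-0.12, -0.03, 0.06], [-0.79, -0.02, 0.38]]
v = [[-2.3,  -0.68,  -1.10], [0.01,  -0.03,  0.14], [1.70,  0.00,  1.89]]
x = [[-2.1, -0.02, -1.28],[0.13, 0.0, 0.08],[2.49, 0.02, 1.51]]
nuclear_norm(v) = 4.44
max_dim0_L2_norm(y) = 0.82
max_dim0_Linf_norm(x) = 2.49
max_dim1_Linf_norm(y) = 0.79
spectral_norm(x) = 3.81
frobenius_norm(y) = 1.14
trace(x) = -0.59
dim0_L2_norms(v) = [2.86, 0.68, 2.19]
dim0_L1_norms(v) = [4.01, 0.71, 3.13]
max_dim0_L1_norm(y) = 1.11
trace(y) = 0.15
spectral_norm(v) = 3.57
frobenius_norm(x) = 3.81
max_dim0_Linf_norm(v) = 2.3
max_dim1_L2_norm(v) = 2.64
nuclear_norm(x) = 3.82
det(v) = -0.07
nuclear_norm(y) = 1.57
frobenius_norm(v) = 3.67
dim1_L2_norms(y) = [0.71, 0.14, 0.88]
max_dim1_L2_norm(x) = 2.91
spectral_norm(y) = 0.96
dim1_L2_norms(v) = [2.64, 0.14, 2.54]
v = x + y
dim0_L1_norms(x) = [4.72, 0.04, 2.87]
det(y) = -0.00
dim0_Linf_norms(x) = [2.49, 0.02, 1.51]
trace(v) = -0.44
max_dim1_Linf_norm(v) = 2.3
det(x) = -0.00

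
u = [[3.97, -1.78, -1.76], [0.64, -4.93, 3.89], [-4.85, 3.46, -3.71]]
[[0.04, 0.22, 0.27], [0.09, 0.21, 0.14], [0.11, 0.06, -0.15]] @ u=[[-1.01, -0.22, -0.22], [-0.19, -0.71, 0.14], [1.2, -1.01, 0.60]]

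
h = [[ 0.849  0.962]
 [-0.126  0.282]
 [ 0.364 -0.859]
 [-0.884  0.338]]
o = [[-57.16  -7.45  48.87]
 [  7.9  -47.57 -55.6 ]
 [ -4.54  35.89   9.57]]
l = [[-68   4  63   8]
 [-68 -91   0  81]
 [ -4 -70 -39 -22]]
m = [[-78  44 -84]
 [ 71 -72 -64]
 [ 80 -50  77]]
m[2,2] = 77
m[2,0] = 80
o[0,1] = -7.45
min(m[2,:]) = -50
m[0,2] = -84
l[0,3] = 8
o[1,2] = -55.6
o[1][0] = 7.9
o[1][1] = -47.57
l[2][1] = -70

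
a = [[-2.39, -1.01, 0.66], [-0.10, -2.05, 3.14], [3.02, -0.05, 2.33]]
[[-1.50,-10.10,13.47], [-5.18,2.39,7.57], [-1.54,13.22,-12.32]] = a@[[-0.43, 5.3, -4.19], [2.47, -3.37, -3.38], [-0.05, -1.27, 0.07]]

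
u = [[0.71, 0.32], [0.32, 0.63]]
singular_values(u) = [0.99, 0.35]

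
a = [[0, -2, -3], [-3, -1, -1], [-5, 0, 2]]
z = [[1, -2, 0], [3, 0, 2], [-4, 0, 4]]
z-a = [[1, 0, 3], [6, 1, 3], [1, 0, 2]]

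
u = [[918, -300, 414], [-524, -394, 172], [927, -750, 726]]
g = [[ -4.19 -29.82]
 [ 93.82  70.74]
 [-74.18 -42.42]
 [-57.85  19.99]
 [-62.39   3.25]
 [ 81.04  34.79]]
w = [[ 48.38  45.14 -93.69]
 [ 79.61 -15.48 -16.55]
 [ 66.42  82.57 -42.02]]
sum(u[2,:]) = 903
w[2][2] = -42.02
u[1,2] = 172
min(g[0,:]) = -29.82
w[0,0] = 48.38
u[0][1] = -300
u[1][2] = 172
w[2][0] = 66.42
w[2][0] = 66.42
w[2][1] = 82.57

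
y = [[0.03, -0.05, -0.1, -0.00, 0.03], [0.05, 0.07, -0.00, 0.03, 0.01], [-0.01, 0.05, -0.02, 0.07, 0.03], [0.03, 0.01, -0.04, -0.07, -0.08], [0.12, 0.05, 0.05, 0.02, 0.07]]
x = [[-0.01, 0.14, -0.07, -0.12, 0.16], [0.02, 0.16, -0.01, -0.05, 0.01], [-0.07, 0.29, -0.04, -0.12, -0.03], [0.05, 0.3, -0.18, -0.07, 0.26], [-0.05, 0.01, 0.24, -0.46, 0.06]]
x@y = [[0.02, 0.01, 0.02, 0.01, 0.02], [0.01, 0.01, 0.0, 0.01, 0.01], [0.01, 0.02, 0.01, 0.01, 0.01], [0.05, 0.02, 0.01, 0.01, 0.02], [-0.01, 0.01, 0.02, 0.05, 0.05]]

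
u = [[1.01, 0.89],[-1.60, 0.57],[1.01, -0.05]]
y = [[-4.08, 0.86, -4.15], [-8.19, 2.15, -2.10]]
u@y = [[-11.41, 2.78, -6.06], [1.86, -0.15, 5.44], [-3.71, 0.76, -4.09]]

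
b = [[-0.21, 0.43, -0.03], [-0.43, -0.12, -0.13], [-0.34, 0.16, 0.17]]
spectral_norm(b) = 0.63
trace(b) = -0.16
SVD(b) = [[-0.62, 0.61, -0.49], [-0.5, -0.79, -0.36], [-0.6, 0.02, 0.80]] @ diag([0.6290827918987846, 0.4243535101735193, 0.20094511524354966]) @ [[0.88,-0.48,-0.03], [0.48,0.85,0.21], [-0.07,-0.2,0.98]]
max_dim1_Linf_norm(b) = 0.43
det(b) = 0.05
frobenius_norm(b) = 0.78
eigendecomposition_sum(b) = [[(-0.12+0.19j),(0.21+0.08j),0.05j], [-0.22-0.11j,(-0.06+0.24j),(-0.05+0.01j)], [-0.12+0.08j,(0.1+0.1j),-0.01+0.03j]] + [[(-0.12-0.19j), (0.21-0.08j), -0.05j], [(-0.22+0.11j), -0.06-0.24j, (-0.05-0.01j)], [(-0.12-0.08j), 0.10-0.10j, -0.01-0.03j]] + [[(0.02-0j), (0.01-0j), (-0.04+0j)], [(0.01-0j), (0.01-0j), (-0.02+0j)], [(-0.11+0j), -0.04+0.00j, (0.19-0j)]]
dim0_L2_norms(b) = [0.59, 0.47, 0.22]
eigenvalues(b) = [(-0.19+0.46j), (-0.19-0.46j), (0.22+0j)]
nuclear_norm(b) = 1.25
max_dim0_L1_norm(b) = 0.98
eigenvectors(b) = [[0.05-0.62j, (0.05+0.62j), (-0.2+0j)], [0.68+0.00j, (0.68-0j), -0.13+0.00j], [0.19-0.35j, (0.19+0.35j), (0.97+0j)]]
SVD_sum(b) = [[-0.34, 0.19, 0.01], [-0.28, 0.15, 0.01], [-0.33, 0.18, 0.01]] + [[0.12, 0.22, 0.05], [-0.16, -0.29, -0.07], [0.00, 0.01, 0.00]] + [[0.01, 0.02, -0.10], [0.01, 0.01, -0.07], [-0.01, -0.03, 0.16]]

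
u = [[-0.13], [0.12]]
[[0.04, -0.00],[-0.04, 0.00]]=u@[[-0.33, 0.03]]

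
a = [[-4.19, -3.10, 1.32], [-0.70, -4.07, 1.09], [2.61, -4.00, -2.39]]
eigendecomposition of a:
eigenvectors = [[(0.89+0j), 0.35+0.12j, (0.35-0.12j)], [0.43+0.00j, (0.22-0.23j), (0.22+0.23j)], [-0.17+0.00j, 0.87+0.00j, 0.87-0.00j]]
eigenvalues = [(-5.94+0j), (-2.35+1.42j), (-2.35-1.42j)]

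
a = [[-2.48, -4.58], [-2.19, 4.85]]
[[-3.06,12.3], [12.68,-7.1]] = a@[[-1.96, -1.23],[1.73, -2.02]]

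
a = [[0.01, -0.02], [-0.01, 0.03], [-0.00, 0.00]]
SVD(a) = [[-0.58,  0.82], [0.82,  0.58], [0.0,  0.00]] @ diag([0.03864328450540824, 0.0025877717507683585]) @ [[-0.36, 0.93], [0.93, 0.36]]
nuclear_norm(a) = 0.04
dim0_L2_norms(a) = [0.01, 0.04]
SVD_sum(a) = [[0.01, -0.02], [-0.01, 0.03], [0.0, 0.0]] + [[0.0, 0.00],[0.00, 0.0],[0.0, 0.00]]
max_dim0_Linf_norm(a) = 0.03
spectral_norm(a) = 0.04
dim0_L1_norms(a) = [0.02, 0.05]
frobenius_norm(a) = 0.04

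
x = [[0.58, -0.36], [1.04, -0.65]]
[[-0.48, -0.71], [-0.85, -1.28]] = x@[[-0.74, -1.72], [0.13, -0.79]]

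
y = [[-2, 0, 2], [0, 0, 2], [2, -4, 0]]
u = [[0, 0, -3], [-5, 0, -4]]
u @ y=[[-6, 12, 0], [2, 16, -10]]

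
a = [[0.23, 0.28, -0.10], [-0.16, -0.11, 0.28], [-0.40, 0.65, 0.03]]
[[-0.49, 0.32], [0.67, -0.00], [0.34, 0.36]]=a@[[-1.11, 0.62], [-0.23, 0.9], [1.68, 0.70]]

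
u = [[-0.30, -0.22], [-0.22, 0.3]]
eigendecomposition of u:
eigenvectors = [[-0.95, 0.31], [-0.31, -0.95]]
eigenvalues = [-0.37, 0.37]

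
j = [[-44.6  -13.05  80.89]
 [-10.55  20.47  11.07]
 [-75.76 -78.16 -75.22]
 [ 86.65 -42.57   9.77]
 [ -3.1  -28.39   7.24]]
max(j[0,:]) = 80.89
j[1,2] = 11.07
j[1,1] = 20.47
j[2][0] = -75.76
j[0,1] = -13.05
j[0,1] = -13.05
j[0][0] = -44.6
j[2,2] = -75.22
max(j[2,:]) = -75.22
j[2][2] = -75.22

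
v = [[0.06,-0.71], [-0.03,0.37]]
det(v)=0.001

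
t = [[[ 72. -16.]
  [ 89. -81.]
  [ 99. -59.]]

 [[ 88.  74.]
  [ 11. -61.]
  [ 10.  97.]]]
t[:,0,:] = [[72.0, -16.0], [88.0, 74.0]]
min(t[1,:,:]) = -61.0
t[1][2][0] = 10.0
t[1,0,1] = 74.0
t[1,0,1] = 74.0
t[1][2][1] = 97.0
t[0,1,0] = 89.0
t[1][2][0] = 10.0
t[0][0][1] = -16.0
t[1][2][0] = 10.0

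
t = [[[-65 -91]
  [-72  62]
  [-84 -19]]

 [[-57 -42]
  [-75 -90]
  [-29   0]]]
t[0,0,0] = -65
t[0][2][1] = -19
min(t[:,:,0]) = -84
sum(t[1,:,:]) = -293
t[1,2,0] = -29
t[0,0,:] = [-65, -91]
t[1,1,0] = -75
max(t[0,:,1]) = 62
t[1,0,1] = -42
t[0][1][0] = -72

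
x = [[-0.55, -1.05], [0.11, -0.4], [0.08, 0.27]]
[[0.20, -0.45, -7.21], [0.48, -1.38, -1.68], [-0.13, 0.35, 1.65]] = x @ [[1.25,-3.78,3.34],  [-0.85,2.41,5.12]]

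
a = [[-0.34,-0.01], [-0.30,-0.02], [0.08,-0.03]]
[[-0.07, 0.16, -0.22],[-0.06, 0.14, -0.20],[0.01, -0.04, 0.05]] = a @ [[0.20, -0.49, 0.65],[0.22, 0.19, 0.07]]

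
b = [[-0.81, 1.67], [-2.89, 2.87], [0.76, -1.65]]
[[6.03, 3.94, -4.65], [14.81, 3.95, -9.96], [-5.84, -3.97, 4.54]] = b@[[-2.97, 1.88, 1.31], [2.17, 3.27, -2.15]]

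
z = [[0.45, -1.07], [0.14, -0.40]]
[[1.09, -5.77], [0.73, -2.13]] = z@[[-11.39, -0.83], [-5.81, 5.04]]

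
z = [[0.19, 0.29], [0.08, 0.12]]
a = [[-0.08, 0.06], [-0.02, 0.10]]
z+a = [[0.11, 0.35], [0.06, 0.22]]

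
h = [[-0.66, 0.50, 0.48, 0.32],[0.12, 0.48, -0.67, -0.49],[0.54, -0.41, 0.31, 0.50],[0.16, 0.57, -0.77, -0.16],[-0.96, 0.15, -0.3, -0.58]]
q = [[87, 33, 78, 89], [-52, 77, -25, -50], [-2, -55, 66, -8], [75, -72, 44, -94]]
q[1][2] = -25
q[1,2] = -25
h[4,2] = -0.299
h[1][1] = 0.476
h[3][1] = 0.566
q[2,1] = -55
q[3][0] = 75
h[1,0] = 0.116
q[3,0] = 75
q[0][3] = 89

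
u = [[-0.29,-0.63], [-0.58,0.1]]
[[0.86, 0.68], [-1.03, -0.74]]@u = [[-0.64, -0.47],[0.73, 0.57]]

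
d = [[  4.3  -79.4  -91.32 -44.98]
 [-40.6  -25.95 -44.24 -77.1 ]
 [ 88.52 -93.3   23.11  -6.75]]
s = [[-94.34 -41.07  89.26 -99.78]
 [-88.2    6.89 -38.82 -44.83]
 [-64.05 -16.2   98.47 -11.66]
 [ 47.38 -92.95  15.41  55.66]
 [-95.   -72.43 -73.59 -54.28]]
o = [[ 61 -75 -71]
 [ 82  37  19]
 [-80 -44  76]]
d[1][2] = -44.24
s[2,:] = [-64.05, -16.2, 98.47, -11.66]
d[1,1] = -25.95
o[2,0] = -80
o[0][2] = -71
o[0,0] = 61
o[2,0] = -80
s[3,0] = 47.38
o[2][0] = -80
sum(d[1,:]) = -187.89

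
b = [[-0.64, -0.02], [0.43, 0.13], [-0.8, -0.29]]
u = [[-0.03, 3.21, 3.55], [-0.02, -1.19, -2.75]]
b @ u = [[0.02,-2.03,-2.22],[-0.02,1.23,1.17],[0.03,-2.22,-2.04]]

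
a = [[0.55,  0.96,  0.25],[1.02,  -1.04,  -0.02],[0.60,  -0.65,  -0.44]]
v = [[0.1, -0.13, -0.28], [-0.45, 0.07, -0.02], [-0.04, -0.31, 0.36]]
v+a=[[0.65,  0.83,  -0.03], [0.57,  -0.97,  -0.04], [0.56,  -0.96,  -0.08]]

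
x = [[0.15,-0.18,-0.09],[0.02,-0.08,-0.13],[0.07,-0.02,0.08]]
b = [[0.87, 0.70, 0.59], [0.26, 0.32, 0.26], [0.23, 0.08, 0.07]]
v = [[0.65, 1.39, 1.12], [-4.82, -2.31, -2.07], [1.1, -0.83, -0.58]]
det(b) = -0.00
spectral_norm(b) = 1.37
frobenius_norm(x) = 0.31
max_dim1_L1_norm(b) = 2.16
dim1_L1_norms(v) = [3.16, 9.2, 2.51]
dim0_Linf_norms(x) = [0.15, 0.18, 0.13]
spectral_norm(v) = 5.94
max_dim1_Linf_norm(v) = 4.82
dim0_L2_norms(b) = [0.94, 0.77, 0.65]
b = x @ v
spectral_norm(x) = 0.28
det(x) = 0.00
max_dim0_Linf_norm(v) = 4.82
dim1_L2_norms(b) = [1.26, 0.49, 0.25]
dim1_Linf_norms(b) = [0.87, 0.32, 0.23]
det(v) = 0.03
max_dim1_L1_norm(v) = 9.2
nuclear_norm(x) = 0.42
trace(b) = 1.26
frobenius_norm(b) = 1.38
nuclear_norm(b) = 1.51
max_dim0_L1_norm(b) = 1.36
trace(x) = 0.15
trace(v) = -2.24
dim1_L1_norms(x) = [0.42, 0.23, 0.17]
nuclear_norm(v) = 7.78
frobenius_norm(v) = 6.22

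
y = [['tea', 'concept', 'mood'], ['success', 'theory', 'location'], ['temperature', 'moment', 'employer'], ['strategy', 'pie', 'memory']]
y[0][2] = 'mood'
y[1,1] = 'theory'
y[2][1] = 'moment'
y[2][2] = 'employer'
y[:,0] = ['tea', 'success', 'temperature', 'strategy']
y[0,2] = 'mood'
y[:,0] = ['tea', 'success', 'temperature', 'strategy']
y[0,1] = 'concept'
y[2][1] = 'moment'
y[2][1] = 'moment'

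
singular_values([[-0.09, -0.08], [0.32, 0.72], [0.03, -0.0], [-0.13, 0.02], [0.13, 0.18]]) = [0.83, 0.14]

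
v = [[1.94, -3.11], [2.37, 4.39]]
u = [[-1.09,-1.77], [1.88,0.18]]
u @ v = [[-6.31, -4.38], [4.07, -5.06]]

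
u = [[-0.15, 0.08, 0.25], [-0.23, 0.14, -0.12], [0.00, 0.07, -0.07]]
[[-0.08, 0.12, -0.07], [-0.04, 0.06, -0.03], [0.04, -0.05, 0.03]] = u@[[0.49,-0.69,0.40], [0.37,-0.54,0.33], [-0.14,0.23,-0.15]]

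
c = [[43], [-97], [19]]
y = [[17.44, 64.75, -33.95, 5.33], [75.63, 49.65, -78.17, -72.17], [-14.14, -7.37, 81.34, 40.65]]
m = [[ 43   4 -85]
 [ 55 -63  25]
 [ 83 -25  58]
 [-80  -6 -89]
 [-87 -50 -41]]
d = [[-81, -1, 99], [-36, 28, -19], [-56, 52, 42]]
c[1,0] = -97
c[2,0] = 19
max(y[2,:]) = 81.34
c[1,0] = -97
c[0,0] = 43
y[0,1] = 64.75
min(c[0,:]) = 43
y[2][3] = 40.65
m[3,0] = -80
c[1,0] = -97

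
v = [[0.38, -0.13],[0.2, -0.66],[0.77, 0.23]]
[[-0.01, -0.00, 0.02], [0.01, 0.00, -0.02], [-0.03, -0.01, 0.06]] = v @ [[-0.03,-0.01,0.06], [-0.02,-0.01,0.05]]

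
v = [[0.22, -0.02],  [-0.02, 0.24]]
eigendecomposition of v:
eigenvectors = [[-0.85, 0.53], [-0.53, -0.85]]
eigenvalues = [0.21, 0.25]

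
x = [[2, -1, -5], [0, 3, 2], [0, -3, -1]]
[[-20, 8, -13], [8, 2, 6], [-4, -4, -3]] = x@ [[0, 0, 1], [0, 2, 0], [4, -2, 3]]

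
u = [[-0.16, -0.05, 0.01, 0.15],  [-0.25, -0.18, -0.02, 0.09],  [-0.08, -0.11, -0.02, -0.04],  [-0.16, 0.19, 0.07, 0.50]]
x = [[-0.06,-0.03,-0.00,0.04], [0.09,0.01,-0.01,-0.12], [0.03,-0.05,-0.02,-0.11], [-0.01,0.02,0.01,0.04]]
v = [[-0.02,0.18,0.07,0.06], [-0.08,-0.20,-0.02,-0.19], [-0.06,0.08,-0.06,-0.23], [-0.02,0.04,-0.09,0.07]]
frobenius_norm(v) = 0.45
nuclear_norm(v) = 0.78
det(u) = 0.00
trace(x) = -0.03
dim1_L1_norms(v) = [0.33, 0.49, 0.43, 0.22]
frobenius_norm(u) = 0.70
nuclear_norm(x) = 0.29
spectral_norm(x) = 0.20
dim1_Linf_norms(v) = [0.18, 0.2, 0.23, 0.09]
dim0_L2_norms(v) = [0.1, 0.28, 0.13, 0.31]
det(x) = -0.00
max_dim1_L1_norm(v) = 0.49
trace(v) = -0.21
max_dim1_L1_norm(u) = 0.92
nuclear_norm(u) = 0.97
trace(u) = 0.14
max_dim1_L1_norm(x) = 0.23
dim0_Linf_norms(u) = [0.25, 0.19, 0.07, 0.5]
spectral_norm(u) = 0.60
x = v @ u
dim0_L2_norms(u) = [0.35, 0.29, 0.08, 0.53]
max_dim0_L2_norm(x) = 0.17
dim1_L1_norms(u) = [0.37, 0.54, 0.25, 0.92]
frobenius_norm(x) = 0.22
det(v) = -0.00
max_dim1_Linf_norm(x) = 0.12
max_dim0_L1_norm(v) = 0.55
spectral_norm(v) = 0.36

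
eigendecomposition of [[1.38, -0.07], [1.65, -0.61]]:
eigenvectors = [[0.76, 0.04],[0.65, 1.00]]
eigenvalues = [1.32, -0.55]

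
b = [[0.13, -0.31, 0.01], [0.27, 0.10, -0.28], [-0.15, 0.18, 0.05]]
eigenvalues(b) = [(0.14+0.38j), (0.14-0.38j), (-0.01+0j)]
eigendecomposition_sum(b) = [[(0.07+0.12j), (-0.15+0.03j), (0.01-0.12j)], [(0.14-0.09j), 0.05+0.18j, (-0.14-0j)], [-0.07-0.06j, 0.09-0.06j, 0.03+0.08j]] + [[0.07-0.12j, (-0.15-0.03j), 0.01+0.12j], [0.14+0.09j, (0.05-0.18j), -0.14+0.00j], [-0.07+0.06j, (0.09+0.06j), 0.03-0.08j]] + [[(-0-0j),(-0-0j),(-0-0j)], [-0.00-0.00j,(-0-0j),-0.00-0.00j], [(-0-0j),(-0-0j),-0.00-0.00j]]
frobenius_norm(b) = 0.58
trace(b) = 0.28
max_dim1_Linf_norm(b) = 0.31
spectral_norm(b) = 0.43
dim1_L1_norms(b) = [0.45, 0.65, 0.38]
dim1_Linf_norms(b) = [0.31, 0.28, 0.18]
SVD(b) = [[-0.51, 0.67, 0.54], [-0.71, -0.68, 0.18], [0.49, -0.29, 0.82]] @ diag([0.4329308591186654, 0.379913315654663, 0.006061667349397202]) @ [[-0.76, 0.4, 0.50], [-0.14, -0.87, 0.48], [-0.63, -0.3, -0.72]]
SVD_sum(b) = [[0.17, -0.09, -0.11], [0.23, -0.12, -0.15], [-0.16, 0.09, 0.11]] + [[-0.04, -0.22, 0.12], [0.04, 0.22, -0.12], [0.02, 0.1, -0.05]] + [[-0.00, -0.00, -0.00], [-0.00, -0.00, -0.00], [-0.0, -0.0, -0.0]]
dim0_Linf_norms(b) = [0.27, 0.31, 0.28]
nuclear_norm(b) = 0.82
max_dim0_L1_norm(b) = 0.59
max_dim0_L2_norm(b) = 0.37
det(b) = -0.00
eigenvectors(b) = [[0.03-0.58j, 0.03+0.58j, (0.63+0j)], [-0.70+0.00j, (-0.7-0j), 0.30+0.00j], [(0.14+0.38j), (0.14-0.38j), 0.72+0.00j]]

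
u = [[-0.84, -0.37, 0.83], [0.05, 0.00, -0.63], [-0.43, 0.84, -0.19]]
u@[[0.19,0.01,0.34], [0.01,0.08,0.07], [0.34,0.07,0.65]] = [[0.12, 0.02, 0.23], [-0.2, -0.04, -0.39], [-0.14, 0.05, -0.21]]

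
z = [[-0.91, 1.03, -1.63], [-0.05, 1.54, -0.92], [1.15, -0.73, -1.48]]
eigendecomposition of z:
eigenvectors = [[0.74+0.00j, 0.74-0.00j, (0.42+0j)], [0.15-0.14j, 0.15+0.14j, 0.91+0.00j], [0.23-0.60j, 0.23+0.60j, (-0.06+0j)]]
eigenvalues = [(-1.21+1.13j), (-1.21-1.13j), (1.58+0j)]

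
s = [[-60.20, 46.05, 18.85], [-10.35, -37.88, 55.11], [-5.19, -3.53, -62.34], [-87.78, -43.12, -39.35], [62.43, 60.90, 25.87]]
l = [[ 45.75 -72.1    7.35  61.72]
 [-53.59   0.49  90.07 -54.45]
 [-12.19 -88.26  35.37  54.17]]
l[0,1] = -72.1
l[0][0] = 45.75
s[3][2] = -39.35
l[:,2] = [7.35, 90.07, 35.37]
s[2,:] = [-5.19, -3.53, -62.34]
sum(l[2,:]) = -10.91000000000001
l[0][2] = 7.35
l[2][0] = -12.19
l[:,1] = [-72.1, 0.49, -88.26]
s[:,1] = [46.05, -37.88, -3.53, -43.12, 60.9]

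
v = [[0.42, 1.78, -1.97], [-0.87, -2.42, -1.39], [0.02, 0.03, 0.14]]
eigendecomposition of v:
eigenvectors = [[-0.65, 0.94, -0.95], [0.76, -0.35, 0.30], [-0.01, -0.02, 0.07]]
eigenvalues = [-1.66, -0.2, -0.0]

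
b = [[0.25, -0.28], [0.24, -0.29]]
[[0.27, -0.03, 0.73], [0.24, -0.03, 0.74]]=b @ [[2.14, 0.11, 1.0], [0.94, 0.2, -1.73]]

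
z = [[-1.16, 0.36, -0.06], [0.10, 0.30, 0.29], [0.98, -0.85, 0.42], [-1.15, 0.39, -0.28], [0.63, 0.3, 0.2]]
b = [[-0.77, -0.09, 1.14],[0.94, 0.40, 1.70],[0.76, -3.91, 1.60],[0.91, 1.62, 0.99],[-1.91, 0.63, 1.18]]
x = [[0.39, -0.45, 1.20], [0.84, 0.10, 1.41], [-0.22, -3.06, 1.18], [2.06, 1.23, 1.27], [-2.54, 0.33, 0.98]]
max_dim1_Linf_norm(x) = 3.06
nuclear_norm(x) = 9.36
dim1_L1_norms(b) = [2.0, 3.04, 6.27, 3.52, 3.72]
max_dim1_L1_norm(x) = 4.56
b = x + z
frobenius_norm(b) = 5.84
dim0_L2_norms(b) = [2.56, 4.3, 3.02]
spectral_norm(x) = 3.70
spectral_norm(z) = 2.21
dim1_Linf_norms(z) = [1.16, 0.3, 0.98, 1.15, 0.63]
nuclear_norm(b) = 9.78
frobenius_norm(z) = 2.37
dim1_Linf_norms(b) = [1.14, 1.7, 3.91, 1.62, 1.91]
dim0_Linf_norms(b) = [1.91, 3.91, 1.7]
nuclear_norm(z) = 3.34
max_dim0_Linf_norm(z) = 1.16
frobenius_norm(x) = 5.49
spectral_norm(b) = 4.47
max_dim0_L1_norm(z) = 4.02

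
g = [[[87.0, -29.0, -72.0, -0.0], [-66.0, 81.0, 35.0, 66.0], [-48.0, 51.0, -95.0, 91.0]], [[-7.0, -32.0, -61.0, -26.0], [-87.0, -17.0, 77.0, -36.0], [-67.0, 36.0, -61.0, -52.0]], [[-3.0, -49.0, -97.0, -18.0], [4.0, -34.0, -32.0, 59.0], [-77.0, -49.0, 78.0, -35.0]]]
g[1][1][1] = -17.0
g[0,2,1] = 51.0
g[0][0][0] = 87.0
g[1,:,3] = [-26.0, -36.0, -52.0]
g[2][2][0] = -77.0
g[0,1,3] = 66.0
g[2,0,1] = -49.0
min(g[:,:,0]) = -87.0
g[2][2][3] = -35.0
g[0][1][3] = 66.0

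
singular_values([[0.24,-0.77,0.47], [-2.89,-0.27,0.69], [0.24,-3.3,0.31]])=[3.43, 2.98, 0.41]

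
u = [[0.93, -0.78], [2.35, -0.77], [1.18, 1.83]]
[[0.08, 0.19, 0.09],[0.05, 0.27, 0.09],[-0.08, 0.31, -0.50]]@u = [[0.63,-0.04], [0.79,-0.08], [0.06,-1.09]]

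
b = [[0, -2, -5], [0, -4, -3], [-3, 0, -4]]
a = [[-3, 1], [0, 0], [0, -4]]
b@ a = [[0, 20], [0, 12], [9, 13]]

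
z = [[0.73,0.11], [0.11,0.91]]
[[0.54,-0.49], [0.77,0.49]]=z @ [[0.63,-0.77], [0.77,0.63]]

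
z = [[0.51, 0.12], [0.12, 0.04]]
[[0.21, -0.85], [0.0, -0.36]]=z @[[1.40, 1.63], [-4.18, -13.98]]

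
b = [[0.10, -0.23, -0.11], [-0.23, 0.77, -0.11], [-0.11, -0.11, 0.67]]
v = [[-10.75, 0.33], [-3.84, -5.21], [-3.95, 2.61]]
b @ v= [[0.24, 0.94], [-0.05, -4.37], [-1.04, 2.29]]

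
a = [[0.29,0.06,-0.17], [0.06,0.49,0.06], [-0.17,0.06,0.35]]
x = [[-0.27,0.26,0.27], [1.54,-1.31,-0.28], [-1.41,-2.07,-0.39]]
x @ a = [[-0.11, 0.13, 0.16],[0.42, -0.57, -0.44],[-0.47, -1.12, -0.02]]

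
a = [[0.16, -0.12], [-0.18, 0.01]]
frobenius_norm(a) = 0.27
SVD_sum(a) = [[0.18, -0.07], [-0.16, 0.06]] + [[-0.02,-0.05], [-0.02,-0.05]]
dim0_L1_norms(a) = [0.34, 0.13]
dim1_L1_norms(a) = [0.28, 0.19]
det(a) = -0.02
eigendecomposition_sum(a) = [[0.18, -0.09],[-0.14, 0.07]] + [[-0.02, -0.03], [-0.04, -0.06]]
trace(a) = 0.17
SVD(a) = [[-0.75,0.66], [0.66,0.75]] @ diag([0.25784388019908394, 0.07756631642588449]) @ [[-0.93, 0.37], [-0.37, -0.93]]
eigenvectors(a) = [[0.80,0.45],[-0.60,0.89]]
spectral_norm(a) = 0.26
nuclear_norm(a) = 0.34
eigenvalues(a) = [0.25, -0.08]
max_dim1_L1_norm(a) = 0.28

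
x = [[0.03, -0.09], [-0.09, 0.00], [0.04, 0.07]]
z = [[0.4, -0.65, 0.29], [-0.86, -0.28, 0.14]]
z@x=[[0.08, -0.02], [0.01, 0.09]]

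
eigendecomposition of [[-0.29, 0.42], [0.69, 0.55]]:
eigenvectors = [[-0.85,-0.36], [0.53,-0.93]]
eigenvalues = [-0.55, 0.81]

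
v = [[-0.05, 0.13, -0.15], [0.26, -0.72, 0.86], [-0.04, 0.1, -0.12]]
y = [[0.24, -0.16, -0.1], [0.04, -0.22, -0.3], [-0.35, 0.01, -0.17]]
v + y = [[0.19, -0.03, -0.25], [0.30, -0.94, 0.56], [-0.39, 0.11, -0.29]]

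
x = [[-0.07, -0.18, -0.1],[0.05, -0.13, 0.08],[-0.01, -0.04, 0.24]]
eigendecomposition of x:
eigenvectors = [[0.88+0.00j,0.88-0.00j,(-0.38+0j)], [0.11-0.46j,(0.11+0.46j),(0.15+0j)], [0.05-0.04j,(0.05+0.04j),(0.91+0j)]]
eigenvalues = [(-0.1+0.1j), (-0.1-0.1j), (0.24+0j)]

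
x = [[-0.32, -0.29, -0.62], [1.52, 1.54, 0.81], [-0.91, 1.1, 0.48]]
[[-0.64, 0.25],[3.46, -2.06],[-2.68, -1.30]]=x@ [[2.59, -0.10],  [-0.2, -1.40],  [-0.21, 0.31]]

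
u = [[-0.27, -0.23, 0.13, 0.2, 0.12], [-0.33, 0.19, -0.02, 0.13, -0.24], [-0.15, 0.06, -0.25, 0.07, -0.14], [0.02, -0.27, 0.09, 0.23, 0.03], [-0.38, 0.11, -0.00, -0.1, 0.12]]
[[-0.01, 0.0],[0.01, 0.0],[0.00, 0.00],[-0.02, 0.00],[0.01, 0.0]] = u @ [[-0.01, 0.00],[0.05, -0.0],[-0.00, 0.0],[-0.02, 0.0],[0.02, -0.00]]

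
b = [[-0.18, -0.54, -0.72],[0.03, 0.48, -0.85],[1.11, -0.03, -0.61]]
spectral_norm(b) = 1.43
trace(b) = -0.31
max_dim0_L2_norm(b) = 1.27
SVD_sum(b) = [[0.27, 0.01, -0.36], [0.43, 0.02, -0.57], [0.69, 0.04, -0.92]] + [[-0.52, -0.12, -0.39], [-0.31, -0.07, -0.23], [0.40, 0.09, 0.30]] + [[0.07, -0.43, 0.04], [-0.09, 0.53, -0.05], [0.03, -0.16, 0.01]]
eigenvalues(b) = [(-0.52+1.01j), (-0.52-1.01j), (0.73+0j)]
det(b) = 0.94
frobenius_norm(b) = 1.84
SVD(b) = [[0.32, -0.72, 0.61], [0.50, -0.42, -0.76], [0.81, 0.55, 0.23]] @ diag([1.428096944308086, 0.9231265588530202, 0.7139162934112725]) @ [[0.6,0.03,-0.8], [0.78,0.19,0.59], [0.17,-0.98,0.09]]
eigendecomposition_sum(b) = [[(-0.13+0.49j),(-0.17+0.09j),-0.40-0.28j], [(0.14+0.3j),(-0.05+0.11j),-0.31+0.04j], [0.52+0.20j,(0.07+0.19j),(-0.34+0.4j)]] + [[(-0.13-0.49j), -0.17-0.09j, (-0.4+0.28j)], [0.14-0.30j, -0.05-0.11j, -0.31-0.04j], [(0.52-0.2j), (0.07-0.19j), (-0.34-0.4j)]] + [[(0.09+0j), (-0.2-0j), (0.08-0j)], [-0.26-0.00j, 0.57+0.00j, (-0.23+0j)], [0.08+0.00j, (-0.18-0j), (0.07-0j)]]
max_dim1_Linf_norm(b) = 1.11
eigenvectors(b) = [[(-0.06-0.62j), -0.06+0.62j, 0.32+0.00j], [-0.29-0.28j, -0.29+0.28j, -0.91+0.00j], [(-0.67+0j), (-0.67-0j), (0.28+0j)]]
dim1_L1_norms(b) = [1.44, 1.36, 1.75]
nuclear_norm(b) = 3.07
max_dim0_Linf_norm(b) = 1.11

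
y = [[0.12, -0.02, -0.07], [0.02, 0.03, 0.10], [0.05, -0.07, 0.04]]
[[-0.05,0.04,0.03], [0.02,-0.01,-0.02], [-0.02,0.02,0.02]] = y@[[-0.26, 0.24, 0.09], [0.14, -0.14, -0.26], [0.17, -0.15, -0.15]]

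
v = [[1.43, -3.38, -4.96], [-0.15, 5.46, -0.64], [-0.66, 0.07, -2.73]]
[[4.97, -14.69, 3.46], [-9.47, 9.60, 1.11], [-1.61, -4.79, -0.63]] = v@[[0.78,0.35,2.06],[-1.67,1.97,0.23],[0.36,1.72,-0.26]]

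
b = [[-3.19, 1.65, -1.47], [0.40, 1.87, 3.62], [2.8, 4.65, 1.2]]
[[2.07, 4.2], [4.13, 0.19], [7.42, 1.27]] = b@[[-0.03, -0.77], [1.52, 0.81], [0.36, -0.28]]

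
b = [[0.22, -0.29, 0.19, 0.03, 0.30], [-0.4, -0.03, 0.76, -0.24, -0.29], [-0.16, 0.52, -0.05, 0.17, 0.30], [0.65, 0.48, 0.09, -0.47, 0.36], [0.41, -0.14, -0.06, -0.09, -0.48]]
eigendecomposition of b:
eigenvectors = [[0.37+0.00j, (-0.41+0j), (0.17-0.06j), (0.17+0.06j), -0.23+0.00j],[(-0.75+0j), -0.33+0.00j, (0.2-0.43j), 0.20+0.43j, (-0.08+0j)],[-0.49+0.00j, (-0.58+0j), (-0.12+0.37j), (-0.12-0.37j), -0.09+0.00j],[-0.06+0.00j, (-0.62+0j), (-0.73+0j), (-0.73-0j), -0.77+0.00j],[0.24+0.00j, -0.04+0.00j, (-0.09-0.23j), -0.09+0.23j, 0.59+0.00j]]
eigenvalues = [(0.74+0j), (0.33+0j), (-0.69+0.41j), (-0.69-0.41j), (-0.49+0j)]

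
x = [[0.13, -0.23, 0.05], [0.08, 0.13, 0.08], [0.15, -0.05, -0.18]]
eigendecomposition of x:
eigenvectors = [[0.25+0.00j, -0.77+0.00j, (-0.77-0j)], [(0.16+0j), -0.02+0.55j, (-0.02-0.55j)], [-0.95+0.00j, (-0.32+0.07j), -0.32-0.07j]]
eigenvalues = [(-0.21+0j), (0.15+0.16j), (0.15-0.16j)]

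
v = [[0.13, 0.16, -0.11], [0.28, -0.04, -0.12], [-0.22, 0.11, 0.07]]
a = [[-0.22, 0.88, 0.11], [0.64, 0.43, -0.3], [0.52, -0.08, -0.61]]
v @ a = [[0.02,0.19,0.03], [-0.15,0.24,0.12], [0.16,-0.15,-0.10]]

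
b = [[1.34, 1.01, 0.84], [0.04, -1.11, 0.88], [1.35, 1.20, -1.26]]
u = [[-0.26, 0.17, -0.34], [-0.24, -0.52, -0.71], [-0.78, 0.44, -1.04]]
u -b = [[-1.6, -0.84, -1.18], [-0.28, 0.59, -1.59], [-2.13, -0.76, 0.22]]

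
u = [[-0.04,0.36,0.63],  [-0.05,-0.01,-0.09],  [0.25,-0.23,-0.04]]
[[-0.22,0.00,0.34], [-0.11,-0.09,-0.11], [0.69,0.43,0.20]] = u@[[0.57, 1.01, 1.95], [-2.59, -0.89, 1.26], [1.16, 0.58, -0.05]]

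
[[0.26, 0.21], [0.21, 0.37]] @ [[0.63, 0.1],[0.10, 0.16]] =[[0.18, 0.06], [0.17, 0.08]]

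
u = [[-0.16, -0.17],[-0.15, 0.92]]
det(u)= -0.173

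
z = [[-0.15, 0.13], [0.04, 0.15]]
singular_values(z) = [0.22, 0.13]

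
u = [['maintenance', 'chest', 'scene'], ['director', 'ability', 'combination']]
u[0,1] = 'chest'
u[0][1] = 'chest'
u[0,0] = 'maintenance'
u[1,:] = ['director', 'ability', 'combination']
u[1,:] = ['director', 'ability', 'combination']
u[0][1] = 'chest'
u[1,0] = 'director'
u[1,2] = 'combination'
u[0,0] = 'maintenance'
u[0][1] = 'chest'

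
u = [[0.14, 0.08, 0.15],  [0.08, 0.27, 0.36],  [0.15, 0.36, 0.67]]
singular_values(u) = [0.92, 0.1, 0.06]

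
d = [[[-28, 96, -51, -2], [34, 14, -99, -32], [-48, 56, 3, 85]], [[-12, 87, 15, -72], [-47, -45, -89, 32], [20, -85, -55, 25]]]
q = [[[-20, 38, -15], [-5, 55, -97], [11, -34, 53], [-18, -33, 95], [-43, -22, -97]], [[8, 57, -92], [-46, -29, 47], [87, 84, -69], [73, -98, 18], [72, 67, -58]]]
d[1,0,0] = -12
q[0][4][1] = -22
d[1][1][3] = 32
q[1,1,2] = 47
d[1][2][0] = 20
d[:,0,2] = [-51, 15]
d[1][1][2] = -89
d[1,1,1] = -45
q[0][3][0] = -18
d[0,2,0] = -48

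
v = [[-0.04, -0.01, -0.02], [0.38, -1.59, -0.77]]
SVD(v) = [[-0.00, -1.0], [-1.0, 0.00]] @ diag([1.8070637592321135, 0.04495075160553823]) @ [[-0.21, 0.88, 0.43], [0.93, 0.05, 0.36]]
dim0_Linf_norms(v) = [0.38, 1.59, 0.77]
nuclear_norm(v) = 1.85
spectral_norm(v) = 1.81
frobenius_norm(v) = 1.81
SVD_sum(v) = [[0.00,-0.01,-0.00], [0.38,-1.59,-0.77]] + [[-0.04, -0.00, -0.02], [0.0, 0.00, 0.00]]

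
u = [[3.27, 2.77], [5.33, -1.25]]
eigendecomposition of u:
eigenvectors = [[0.78, -0.38], [0.62, 0.92]]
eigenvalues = [5.47, -3.45]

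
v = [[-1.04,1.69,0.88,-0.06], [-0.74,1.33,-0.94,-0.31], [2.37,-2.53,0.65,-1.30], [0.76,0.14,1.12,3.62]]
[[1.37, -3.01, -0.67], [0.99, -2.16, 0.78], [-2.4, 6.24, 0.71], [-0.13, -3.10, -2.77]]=v @ [[-0.45, 0.48, 0.26], [0.52, -1.54, 0.1], [0.03, 0.04, -0.69], [0.03, -0.91, -0.61]]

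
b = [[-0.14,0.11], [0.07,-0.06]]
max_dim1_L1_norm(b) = 0.25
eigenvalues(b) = [-0.2, -0.0]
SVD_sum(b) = [[-0.14, 0.11], [0.07, -0.06]] + [[-0.00,  -0.0],[-0.0,  -0.00]]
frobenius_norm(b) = 0.20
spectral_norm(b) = 0.20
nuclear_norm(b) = 0.20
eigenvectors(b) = [[-0.89,-0.63], [0.46,-0.78]]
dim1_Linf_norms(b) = [0.14, 0.07]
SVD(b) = [[-0.89, 0.46],[0.46, 0.89]] @ diag([0.20046896828981678, 0.0034918122538946496]) @ [[0.78, -0.62], [-0.62, -0.78]]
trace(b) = -0.20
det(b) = 0.00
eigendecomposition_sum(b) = [[-0.14, 0.11], [0.07, -0.06]] + [[-0.0, -0.0], [-0.00, -0.0]]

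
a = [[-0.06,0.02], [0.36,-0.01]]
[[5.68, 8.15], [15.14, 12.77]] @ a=[[2.59, 0.03],[3.69, 0.18]]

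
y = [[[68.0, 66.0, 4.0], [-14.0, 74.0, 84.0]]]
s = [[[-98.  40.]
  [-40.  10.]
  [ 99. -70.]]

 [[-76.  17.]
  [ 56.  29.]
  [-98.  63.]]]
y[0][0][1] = 66.0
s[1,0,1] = 17.0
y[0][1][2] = 84.0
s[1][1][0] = 56.0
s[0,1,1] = 10.0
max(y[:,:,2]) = 84.0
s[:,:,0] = [[-98.0, -40.0, 99.0], [-76.0, 56.0, -98.0]]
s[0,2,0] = 99.0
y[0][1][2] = 84.0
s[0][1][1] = 10.0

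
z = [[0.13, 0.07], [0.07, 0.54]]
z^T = [[0.13, 0.07], [0.07, 0.54]]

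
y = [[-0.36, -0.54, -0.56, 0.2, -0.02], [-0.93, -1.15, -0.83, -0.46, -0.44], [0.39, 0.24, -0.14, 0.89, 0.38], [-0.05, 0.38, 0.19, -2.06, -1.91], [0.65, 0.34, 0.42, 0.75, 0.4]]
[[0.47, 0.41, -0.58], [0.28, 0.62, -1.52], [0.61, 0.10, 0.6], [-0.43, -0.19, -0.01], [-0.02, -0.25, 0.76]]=y @[[-0.23,  -0.22,  0.35], [0.50,  -0.06,  0.93], [-0.89,  -0.44,  0.06], [0.76,  0.24,  0.37], [-0.58,  -0.21,  -0.21]]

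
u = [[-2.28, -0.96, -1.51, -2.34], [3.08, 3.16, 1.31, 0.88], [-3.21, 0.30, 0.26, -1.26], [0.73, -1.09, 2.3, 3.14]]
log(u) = [[-5.74, -2.37, -0.16, -3.42],[6.39, 3.17, 0.3, 3.04],[-9.72, -3.1, 0.28, -4.83],[7.62, 2.27, 0.86, 4.86]]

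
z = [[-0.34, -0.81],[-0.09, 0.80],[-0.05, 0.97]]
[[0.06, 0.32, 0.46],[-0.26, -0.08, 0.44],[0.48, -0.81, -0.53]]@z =[[-0.07, 0.65], [0.07, 0.57], [-0.06, -1.55]]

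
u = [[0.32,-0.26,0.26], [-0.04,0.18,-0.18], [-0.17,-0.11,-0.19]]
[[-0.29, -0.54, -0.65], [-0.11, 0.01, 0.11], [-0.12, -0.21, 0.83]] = u@[[-1.72, -2.03, -1.86], [0.74, 1.59, -1.58], [1.76, 2.01, -1.80]]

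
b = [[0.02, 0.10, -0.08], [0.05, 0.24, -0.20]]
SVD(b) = [[-0.38, -0.93], [-0.93, 0.38]] @ diag([0.3418979127941077, 0.0024118928319405257]) @ [[-0.16, -0.76, 0.63], [0.18, -0.65, -0.74]]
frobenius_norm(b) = 0.34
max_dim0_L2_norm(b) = 0.26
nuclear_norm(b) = 0.34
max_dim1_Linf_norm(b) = 0.24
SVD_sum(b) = [[0.02, 0.1, -0.08], [0.05, 0.24, -0.20]] + [[-0.00, 0.0, 0.0], [0.0, -0.00, -0.00]]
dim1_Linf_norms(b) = [0.1, 0.24]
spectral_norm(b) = 0.34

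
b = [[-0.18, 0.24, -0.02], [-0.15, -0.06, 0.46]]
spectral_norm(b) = 0.49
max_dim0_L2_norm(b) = 0.46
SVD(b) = [[0.02,  1.00], [1.00,  -0.02]] @ diag([0.4876253044355149, 0.30053545959532196]) @ [[-0.32, -0.11, 0.94], [-0.59, 0.80, -0.10]]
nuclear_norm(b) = 0.79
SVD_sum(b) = [[-0.00, -0.00, 0.01],[-0.15, -0.05, 0.46]] + [[-0.18, 0.24, -0.03], [0.00, -0.01, 0.0]]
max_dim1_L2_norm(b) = 0.49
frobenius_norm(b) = 0.57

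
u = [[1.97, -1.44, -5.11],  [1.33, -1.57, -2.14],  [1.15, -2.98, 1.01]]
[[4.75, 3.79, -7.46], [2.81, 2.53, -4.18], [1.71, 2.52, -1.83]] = u @ [[0.64, -0.40, -1.64], [-0.51, -1.19, 0.24], [-0.54, -0.56, 0.76]]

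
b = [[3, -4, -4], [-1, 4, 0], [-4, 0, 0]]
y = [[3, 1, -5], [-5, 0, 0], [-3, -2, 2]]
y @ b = [[28, -8, -12], [-15, 20, 20], [-15, 4, 12]]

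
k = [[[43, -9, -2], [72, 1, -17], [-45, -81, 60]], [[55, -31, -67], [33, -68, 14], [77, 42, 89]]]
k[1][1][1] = -68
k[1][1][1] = -68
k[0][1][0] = 72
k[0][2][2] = 60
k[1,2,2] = 89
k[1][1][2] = 14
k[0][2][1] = -81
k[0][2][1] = -81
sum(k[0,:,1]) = -89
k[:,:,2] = [[-2, -17, 60], [-67, 14, 89]]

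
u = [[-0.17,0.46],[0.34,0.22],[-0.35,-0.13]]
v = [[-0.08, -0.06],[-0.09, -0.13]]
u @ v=[[-0.03, -0.05], [-0.05, -0.05], [0.04, 0.04]]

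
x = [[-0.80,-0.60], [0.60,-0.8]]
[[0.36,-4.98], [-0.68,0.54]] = x@[[-0.7, 4.31], [0.33, 2.56]]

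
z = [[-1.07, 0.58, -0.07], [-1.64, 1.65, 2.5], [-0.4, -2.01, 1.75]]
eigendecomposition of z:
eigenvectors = [[(0.91+0j), (-0.08+0.09j), -0.08-0.09j], [0.26+0.00j, -0.75+0.00j, -0.75-0.00j], [(0.33+0j), (-0.05-0.65j), -0.05+0.65j]]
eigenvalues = [(-0.93+0j), (1.63+2.36j), (1.63-2.36j)]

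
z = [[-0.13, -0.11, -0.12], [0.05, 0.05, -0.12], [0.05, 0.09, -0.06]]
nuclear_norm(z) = 0.41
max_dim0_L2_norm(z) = 0.18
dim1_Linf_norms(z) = [0.13, 0.12, 0.09]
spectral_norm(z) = 0.21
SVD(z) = [[-0.95,  -0.25,  0.2], [0.08,  -0.79,  -0.61], [0.31,  -0.56,  0.77]] @ diag([0.2149064811076944, 0.1737905237981853, 0.024739810344071748]) @ [[0.66, 0.63, 0.40],[-0.20, -0.36, 0.91],[-0.72, 0.69, 0.11]]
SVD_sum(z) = [[-0.14, -0.13, -0.08], [0.01, 0.01, 0.01], [0.04, 0.04, 0.03]] + [[0.01, 0.02, -0.04], [0.03, 0.05, -0.13], [0.02, 0.04, -0.09]] + [[-0.00, 0.00, 0.0],[0.01, -0.01, -0.00],[-0.01, 0.01, 0.00]]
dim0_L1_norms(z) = [0.23, 0.25, 0.3]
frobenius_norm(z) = 0.28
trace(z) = -0.14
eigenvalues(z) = [(-0.06+0j), (-0.04+0.12j), (-0.04-0.12j)]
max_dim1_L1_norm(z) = 0.36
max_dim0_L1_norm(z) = 0.3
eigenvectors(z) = [[-0.87+0.00j, 0.71+0.00j, (0.71-0j)], [0.49+0.00j, (-0.18-0.53j), -0.18+0.53j], [0.08+0.00j, (-0.36-0.22j), -0.36+0.22j]]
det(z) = -0.00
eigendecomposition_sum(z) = [[-0.04-0.00j, (0.04-0j), -0.11-0.00j], [0.02+0.00j, -0.02+0.00j, (0.06+0j)], [0j, (-0+0j), 0.01+0.00j]] + [[-0.04+0.00j, -0.08+0.02j, (-0.01-0.12j)], [(0.01+0.03j), (0.04+0.05j), -0.09+0.04j], [0.02+0.01j, (0.05+0.01j), (-0.03+0.07j)]] + [[-0.04-0.00j, -0.08-0.02j, -0.01+0.12j],  [0.01-0.03j, (0.04-0.05j), -0.09-0.04j],  [(0.02-0.01j), 0.05-0.01j, (-0.03-0.07j)]]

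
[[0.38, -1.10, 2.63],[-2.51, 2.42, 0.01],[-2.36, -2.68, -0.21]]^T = [[0.38, -2.51, -2.36], [-1.10, 2.42, -2.68], [2.63, 0.01, -0.21]]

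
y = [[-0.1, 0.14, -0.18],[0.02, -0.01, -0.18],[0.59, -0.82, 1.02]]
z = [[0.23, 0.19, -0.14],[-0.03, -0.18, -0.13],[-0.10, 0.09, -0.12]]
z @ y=[[-0.1, 0.15, -0.22], [-0.08, 0.1, -0.09], [-0.06, 0.08, -0.12]]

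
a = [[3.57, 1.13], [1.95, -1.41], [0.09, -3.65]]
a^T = [[3.57, 1.95, 0.09], [1.13, -1.41, -3.65]]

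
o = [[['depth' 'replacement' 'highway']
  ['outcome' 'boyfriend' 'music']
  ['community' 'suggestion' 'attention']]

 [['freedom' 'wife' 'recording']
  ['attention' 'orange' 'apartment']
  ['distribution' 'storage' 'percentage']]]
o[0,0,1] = 'replacement'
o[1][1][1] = 'orange'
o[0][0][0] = 'depth'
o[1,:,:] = [['freedom', 'wife', 'recording'], ['attention', 'orange', 'apartment'], ['distribution', 'storage', 'percentage']]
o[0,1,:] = ['outcome', 'boyfriend', 'music']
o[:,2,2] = ['attention', 'percentage']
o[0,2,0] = 'community'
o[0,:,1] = ['replacement', 'boyfriend', 'suggestion']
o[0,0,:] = ['depth', 'replacement', 'highway']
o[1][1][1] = 'orange'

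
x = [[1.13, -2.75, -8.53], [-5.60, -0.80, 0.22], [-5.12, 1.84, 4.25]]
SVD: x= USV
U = [[-0.77, -0.52, 0.38], [0.24, -0.78, -0.58], [0.59, -0.35, 0.72]]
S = [10.95, 6.38, 0.8]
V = [[-0.48,0.27,0.83], [0.87,0.22,0.43], [-0.06,0.94,-0.35]]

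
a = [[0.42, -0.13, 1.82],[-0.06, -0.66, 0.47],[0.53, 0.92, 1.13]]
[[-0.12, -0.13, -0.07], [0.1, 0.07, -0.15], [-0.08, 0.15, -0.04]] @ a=[[-0.08, 0.04, -0.36], [-0.04, -0.20, 0.05], [-0.06, -0.13, -0.12]]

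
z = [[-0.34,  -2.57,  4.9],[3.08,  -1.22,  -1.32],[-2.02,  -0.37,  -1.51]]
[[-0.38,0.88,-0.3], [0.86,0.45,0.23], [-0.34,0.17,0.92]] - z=[[-0.04,3.45,-5.20], [-2.22,1.67,1.55], [1.68,0.54,2.43]]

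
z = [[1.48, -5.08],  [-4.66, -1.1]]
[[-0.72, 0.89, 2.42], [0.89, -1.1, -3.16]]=z @ [[-0.21, 0.26, 0.74], [0.08, -0.10, -0.26]]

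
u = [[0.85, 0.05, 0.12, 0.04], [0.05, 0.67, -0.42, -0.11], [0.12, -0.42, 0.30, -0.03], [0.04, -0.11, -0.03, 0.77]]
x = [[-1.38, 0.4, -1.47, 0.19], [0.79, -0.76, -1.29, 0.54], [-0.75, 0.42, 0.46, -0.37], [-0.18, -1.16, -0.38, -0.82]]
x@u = [[-1.32, 0.8, -0.78, 0.09], [0.50, 0.01, 0.01, 0.57], [-0.58, 0.09, -0.12, -0.37], [-0.29, -0.54, 0.38, -0.5]]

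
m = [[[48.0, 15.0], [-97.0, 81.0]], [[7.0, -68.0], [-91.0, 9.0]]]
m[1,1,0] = -91.0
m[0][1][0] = -97.0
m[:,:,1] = [[15.0, 81.0], [-68.0, 9.0]]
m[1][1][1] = 9.0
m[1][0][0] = 7.0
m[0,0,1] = 15.0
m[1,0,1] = -68.0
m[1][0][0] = 7.0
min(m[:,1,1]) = 9.0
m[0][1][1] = 81.0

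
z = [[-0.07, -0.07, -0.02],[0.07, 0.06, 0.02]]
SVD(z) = [[-0.73, 0.68], [0.68, 0.73]] @ diag([0.13810217549963552, 0.005271538889913958]) @ [[0.72,0.67,0.20], [0.64,-0.75,0.18]]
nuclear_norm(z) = 0.14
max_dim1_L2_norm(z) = 0.1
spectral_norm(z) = 0.14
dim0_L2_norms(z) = [0.1, 0.09, 0.03]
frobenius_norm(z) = 0.14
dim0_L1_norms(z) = [0.14, 0.13, 0.04]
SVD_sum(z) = [[-0.07,-0.07,-0.02],[0.07,0.06,0.02]] + [[0.00, -0.0, 0.0], [0.0, -0.0, 0.00]]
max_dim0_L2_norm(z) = 0.1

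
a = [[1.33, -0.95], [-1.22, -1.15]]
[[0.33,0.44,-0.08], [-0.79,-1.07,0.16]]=a @[[0.42, 0.57, -0.09], [0.24, 0.33, -0.04]]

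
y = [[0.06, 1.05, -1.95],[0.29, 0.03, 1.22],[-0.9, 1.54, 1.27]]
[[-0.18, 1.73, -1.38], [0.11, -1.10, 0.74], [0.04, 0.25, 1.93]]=y @ [[0.03, -0.74, -0.74], [-0.02, 0.33, 0.18], [0.08, -0.73, 0.78]]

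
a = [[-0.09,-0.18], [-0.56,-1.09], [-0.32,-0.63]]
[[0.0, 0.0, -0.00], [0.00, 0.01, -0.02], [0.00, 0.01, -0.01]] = a@[[-0.0, -0.02, 0.02], [0.00, 0.00, 0.01]]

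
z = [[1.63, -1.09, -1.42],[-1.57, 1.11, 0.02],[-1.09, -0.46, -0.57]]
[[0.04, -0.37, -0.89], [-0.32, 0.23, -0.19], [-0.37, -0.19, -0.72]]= z @ [[0.22,0.02,0.21], [0.02,0.23,0.11], [0.21,0.11,0.78]]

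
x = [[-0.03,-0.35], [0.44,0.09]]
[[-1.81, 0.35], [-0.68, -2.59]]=x@[[-2.65, -5.78], [5.41, -0.50]]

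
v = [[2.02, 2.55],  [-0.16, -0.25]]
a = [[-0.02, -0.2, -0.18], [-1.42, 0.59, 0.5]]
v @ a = [[-3.66, 1.10, 0.91], [0.36, -0.12, -0.10]]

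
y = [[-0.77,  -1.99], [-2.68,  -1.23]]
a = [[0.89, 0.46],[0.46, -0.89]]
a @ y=[[-1.92,-2.34],[2.03,0.18]]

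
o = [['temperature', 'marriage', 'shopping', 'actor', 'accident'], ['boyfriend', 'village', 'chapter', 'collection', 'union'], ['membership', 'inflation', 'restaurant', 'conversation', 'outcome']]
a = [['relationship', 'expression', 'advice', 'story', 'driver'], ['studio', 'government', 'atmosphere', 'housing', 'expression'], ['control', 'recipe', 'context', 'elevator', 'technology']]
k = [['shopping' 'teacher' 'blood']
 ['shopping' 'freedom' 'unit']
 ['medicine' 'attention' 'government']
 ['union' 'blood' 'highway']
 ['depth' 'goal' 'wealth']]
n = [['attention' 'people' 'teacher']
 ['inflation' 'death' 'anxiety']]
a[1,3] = 'housing'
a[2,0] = 'control'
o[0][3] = 'actor'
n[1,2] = 'anxiety'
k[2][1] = 'attention'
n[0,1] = 'people'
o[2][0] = 'membership'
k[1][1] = 'freedom'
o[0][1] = 'marriage'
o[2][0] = 'membership'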